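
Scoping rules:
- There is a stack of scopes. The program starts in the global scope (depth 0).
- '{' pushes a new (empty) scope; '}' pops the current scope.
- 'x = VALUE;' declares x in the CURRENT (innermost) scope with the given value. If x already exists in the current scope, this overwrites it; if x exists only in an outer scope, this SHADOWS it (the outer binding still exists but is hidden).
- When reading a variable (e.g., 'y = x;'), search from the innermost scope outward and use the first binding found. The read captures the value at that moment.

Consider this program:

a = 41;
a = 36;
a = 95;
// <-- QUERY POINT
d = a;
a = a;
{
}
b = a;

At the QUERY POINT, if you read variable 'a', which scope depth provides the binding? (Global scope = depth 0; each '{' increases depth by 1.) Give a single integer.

Step 1: declare a=41 at depth 0
Step 2: declare a=36 at depth 0
Step 3: declare a=95 at depth 0
Visible at query point: a=95

Answer: 0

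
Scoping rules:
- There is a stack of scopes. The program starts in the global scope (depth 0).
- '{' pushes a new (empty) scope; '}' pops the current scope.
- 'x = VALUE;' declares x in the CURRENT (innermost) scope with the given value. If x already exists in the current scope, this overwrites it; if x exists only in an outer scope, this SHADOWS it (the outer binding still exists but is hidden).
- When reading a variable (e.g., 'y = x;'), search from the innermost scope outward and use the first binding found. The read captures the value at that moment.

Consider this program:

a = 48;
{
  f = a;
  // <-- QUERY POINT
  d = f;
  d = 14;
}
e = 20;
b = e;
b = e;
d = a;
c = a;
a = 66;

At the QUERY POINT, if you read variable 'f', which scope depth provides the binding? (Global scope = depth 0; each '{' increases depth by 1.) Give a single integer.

Answer: 1

Derivation:
Step 1: declare a=48 at depth 0
Step 2: enter scope (depth=1)
Step 3: declare f=(read a)=48 at depth 1
Visible at query point: a=48 f=48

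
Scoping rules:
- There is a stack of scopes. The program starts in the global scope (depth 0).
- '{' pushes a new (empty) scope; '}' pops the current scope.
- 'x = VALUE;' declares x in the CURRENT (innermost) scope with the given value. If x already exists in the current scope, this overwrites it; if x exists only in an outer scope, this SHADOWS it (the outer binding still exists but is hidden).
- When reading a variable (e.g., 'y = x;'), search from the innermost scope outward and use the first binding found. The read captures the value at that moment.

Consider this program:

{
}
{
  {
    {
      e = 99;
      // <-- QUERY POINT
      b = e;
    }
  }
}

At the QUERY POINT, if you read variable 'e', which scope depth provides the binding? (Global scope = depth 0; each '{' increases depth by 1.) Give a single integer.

Answer: 3

Derivation:
Step 1: enter scope (depth=1)
Step 2: exit scope (depth=0)
Step 3: enter scope (depth=1)
Step 4: enter scope (depth=2)
Step 5: enter scope (depth=3)
Step 6: declare e=99 at depth 3
Visible at query point: e=99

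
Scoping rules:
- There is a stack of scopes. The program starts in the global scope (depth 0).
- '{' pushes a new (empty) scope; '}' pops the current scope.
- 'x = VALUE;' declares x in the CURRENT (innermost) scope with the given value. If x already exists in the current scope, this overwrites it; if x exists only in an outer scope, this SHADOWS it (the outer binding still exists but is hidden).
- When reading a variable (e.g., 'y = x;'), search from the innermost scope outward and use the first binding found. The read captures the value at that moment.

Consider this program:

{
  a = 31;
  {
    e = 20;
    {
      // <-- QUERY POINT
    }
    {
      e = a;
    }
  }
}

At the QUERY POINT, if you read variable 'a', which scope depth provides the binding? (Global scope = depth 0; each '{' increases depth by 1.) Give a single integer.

Answer: 1

Derivation:
Step 1: enter scope (depth=1)
Step 2: declare a=31 at depth 1
Step 3: enter scope (depth=2)
Step 4: declare e=20 at depth 2
Step 5: enter scope (depth=3)
Visible at query point: a=31 e=20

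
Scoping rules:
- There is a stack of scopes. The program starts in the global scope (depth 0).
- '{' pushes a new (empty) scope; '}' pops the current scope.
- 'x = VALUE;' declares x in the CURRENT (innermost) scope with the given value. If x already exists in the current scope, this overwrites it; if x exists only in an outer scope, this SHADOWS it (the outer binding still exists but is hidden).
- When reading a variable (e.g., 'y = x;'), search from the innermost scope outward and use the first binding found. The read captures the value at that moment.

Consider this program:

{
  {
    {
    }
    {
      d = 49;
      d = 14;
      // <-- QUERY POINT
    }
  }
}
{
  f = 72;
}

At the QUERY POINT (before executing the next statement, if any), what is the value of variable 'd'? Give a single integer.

Step 1: enter scope (depth=1)
Step 2: enter scope (depth=2)
Step 3: enter scope (depth=3)
Step 4: exit scope (depth=2)
Step 5: enter scope (depth=3)
Step 6: declare d=49 at depth 3
Step 7: declare d=14 at depth 3
Visible at query point: d=14

Answer: 14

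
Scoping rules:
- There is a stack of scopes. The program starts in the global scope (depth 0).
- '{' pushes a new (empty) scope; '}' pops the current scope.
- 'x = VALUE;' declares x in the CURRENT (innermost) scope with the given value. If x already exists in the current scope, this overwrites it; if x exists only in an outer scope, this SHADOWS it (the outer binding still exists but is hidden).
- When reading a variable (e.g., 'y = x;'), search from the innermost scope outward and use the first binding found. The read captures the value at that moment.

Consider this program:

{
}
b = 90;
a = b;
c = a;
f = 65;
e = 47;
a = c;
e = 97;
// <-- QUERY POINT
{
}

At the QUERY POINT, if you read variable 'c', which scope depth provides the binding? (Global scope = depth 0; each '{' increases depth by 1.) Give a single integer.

Answer: 0

Derivation:
Step 1: enter scope (depth=1)
Step 2: exit scope (depth=0)
Step 3: declare b=90 at depth 0
Step 4: declare a=(read b)=90 at depth 0
Step 5: declare c=(read a)=90 at depth 0
Step 6: declare f=65 at depth 0
Step 7: declare e=47 at depth 0
Step 8: declare a=(read c)=90 at depth 0
Step 9: declare e=97 at depth 0
Visible at query point: a=90 b=90 c=90 e=97 f=65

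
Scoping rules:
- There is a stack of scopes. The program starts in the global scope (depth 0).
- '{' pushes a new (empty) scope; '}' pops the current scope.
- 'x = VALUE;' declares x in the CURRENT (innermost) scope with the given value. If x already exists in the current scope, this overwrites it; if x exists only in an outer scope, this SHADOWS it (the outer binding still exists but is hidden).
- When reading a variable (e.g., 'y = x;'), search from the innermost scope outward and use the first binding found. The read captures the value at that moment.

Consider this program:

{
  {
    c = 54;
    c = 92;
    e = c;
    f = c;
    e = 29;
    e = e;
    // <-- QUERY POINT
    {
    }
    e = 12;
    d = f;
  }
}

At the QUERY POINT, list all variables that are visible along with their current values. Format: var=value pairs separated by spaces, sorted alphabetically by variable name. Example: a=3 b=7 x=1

Step 1: enter scope (depth=1)
Step 2: enter scope (depth=2)
Step 3: declare c=54 at depth 2
Step 4: declare c=92 at depth 2
Step 5: declare e=(read c)=92 at depth 2
Step 6: declare f=(read c)=92 at depth 2
Step 7: declare e=29 at depth 2
Step 8: declare e=(read e)=29 at depth 2
Visible at query point: c=92 e=29 f=92

Answer: c=92 e=29 f=92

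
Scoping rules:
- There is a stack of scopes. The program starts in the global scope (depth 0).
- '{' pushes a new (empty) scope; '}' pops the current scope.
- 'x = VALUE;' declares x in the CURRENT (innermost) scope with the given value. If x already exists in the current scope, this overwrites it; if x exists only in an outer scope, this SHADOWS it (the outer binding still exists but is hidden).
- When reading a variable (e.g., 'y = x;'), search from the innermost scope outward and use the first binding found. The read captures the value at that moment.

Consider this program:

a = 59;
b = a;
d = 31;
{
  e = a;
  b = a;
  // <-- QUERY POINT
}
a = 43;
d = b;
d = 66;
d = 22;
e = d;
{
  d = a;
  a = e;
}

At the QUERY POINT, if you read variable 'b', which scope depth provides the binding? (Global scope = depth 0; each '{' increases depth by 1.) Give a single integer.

Step 1: declare a=59 at depth 0
Step 2: declare b=(read a)=59 at depth 0
Step 3: declare d=31 at depth 0
Step 4: enter scope (depth=1)
Step 5: declare e=(read a)=59 at depth 1
Step 6: declare b=(read a)=59 at depth 1
Visible at query point: a=59 b=59 d=31 e=59

Answer: 1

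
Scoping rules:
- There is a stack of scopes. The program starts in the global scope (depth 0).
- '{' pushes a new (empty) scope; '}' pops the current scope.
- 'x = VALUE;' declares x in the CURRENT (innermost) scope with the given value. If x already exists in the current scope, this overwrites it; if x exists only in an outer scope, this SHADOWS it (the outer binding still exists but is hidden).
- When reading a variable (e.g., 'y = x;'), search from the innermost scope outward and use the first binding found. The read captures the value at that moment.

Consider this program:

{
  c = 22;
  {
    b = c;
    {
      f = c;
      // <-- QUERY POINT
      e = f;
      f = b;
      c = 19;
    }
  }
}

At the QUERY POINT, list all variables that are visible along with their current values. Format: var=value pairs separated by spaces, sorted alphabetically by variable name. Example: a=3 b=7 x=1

Answer: b=22 c=22 f=22

Derivation:
Step 1: enter scope (depth=1)
Step 2: declare c=22 at depth 1
Step 3: enter scope (depth=2)
Step 4: declare b=(read c)=22 at depth 2
Step 5: enter scope (depth=3)
Step 6: declare f=(read c)=22 at depth 3
Visible at query point: b=22 c=22 f=22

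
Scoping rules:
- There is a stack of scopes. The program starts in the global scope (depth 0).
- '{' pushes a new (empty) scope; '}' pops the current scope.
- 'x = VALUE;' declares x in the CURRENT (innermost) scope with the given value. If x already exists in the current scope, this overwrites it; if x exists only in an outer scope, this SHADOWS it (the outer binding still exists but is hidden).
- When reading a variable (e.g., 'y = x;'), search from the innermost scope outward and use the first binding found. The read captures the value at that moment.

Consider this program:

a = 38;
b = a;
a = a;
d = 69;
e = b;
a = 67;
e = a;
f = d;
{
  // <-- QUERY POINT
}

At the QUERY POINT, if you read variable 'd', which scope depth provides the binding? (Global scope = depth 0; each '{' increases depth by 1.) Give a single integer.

Answer: 0

Derivation:
Step 1: declare a=38 at depth 0
Step 2: declare b=(read a)=38 at depth 0
Step 3: declare a=(read a)=38 at depth 0
Step 4: declare d=69 at depth 0
Step 5: declare e=(read b)=38 at depth 0
Step 6: declare a=67 at depth 0
Step 7: declare e=(read a)=67 at depth 0
Step 8: declare f=(read d)=69 at depth 0
Step 9: enter scope (depth=1)
Visible at query point: a=67 b=38 d=69 e=67 f=69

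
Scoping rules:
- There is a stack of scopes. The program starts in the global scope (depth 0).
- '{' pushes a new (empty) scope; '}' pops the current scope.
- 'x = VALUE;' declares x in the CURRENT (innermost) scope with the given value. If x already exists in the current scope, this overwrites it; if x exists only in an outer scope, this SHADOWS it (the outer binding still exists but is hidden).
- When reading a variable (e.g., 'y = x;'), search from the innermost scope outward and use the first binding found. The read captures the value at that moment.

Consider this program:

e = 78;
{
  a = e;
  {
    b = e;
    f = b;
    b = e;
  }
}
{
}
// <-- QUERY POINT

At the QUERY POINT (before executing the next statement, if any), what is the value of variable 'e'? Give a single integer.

Step 1: declare e=78 at depth 0
Step 2: enter scope (depth=1)
Step 3: declare a=(read e)=78 at depth 1
Step 4: enter scope (depth=2)
Step 5: declare b=(read e)=78 at depth 2
Step 6: declare f=(read b)=78 at depth 2
Step 7: declare b=(read e)=78 at depth 2
Step 8: exit scope (depth=1)
Step 9: exit scope (depth=0)
Step 10: enter scope (depth=1)
Step 11: exit scope (depth=0)
Visible at query point: e=78

Answer: 78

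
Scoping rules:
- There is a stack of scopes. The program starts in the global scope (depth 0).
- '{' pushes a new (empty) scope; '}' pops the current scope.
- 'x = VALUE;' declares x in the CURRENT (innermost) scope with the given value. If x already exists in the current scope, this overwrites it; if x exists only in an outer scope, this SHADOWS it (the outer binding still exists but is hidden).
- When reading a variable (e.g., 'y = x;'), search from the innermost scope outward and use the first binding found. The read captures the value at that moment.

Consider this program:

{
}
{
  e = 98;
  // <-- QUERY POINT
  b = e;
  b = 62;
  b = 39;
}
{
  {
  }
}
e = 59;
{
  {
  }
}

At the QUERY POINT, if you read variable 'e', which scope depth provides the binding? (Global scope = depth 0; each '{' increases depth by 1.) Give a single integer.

Answer: 1

Derivation:
Step 1: enter scope (depth=1)
Step 2: exit scope (depth=0)
Step 3: enter scope (depth=1)
Step 4: declare e=98 at depth 1
Visible at query point: e=98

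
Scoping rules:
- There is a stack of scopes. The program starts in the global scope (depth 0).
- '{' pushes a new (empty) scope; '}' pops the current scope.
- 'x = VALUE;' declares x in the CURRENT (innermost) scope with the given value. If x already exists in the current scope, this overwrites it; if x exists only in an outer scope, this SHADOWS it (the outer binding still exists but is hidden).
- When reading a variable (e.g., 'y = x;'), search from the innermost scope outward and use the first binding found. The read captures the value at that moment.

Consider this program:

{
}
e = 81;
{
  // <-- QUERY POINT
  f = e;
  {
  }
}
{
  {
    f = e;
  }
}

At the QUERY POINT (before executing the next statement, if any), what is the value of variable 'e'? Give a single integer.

Answer: 81

Derivation:
Step 1: enter scope (depth=1)
Step 2: exit scope (depth=0)
Step 3: declare e=81 at depth 0
Step 4: enter scope (depth=1)
Visible at query point: e=81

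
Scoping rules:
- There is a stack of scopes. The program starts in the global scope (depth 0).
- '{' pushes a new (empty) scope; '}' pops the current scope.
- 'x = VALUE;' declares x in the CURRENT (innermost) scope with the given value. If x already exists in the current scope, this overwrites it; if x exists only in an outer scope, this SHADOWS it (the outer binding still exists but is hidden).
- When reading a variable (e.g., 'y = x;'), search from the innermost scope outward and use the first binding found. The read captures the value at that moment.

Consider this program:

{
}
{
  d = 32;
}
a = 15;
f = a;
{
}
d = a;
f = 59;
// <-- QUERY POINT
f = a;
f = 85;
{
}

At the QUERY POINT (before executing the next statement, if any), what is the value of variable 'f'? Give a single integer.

Step 1: enter scope (depth=1)
Step 2: exit scope (depth=0)
Step 3: enter scope (depth=1)
Step 4: declare d=32 at depth 1
Step 5: exit scope (depth=0)
Step 6: declare a=15 at depth 0
Step 7: declare f=(read a)=15 at depth 0
Step 8: enter scope (depth=1)
Step 9: exit scope (depth=0)
Step 10: declare d=(read a)=15 at depth 0
Step 11: declare f=59 at depth 0
Visible at query point: a=15 d=15 f=59

Answer: 59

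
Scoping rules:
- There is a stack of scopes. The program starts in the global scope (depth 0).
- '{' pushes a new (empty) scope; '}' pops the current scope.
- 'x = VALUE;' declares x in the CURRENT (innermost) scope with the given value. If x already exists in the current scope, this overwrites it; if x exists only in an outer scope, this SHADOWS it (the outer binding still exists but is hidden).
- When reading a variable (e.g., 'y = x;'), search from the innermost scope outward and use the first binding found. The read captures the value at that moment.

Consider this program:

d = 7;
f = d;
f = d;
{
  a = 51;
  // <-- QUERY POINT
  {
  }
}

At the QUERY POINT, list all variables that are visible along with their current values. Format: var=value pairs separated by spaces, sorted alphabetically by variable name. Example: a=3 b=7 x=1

Step 1: declare d=7 at depth 0
Step 2: declare f=(read d)=7 at depth 0
Step 3: declare f=(read d)=7 at depth 0
Step 4: enter scope (depth=1)
Step 5: declare a=51 at depth 1
Visible at query point: a=51 d=7 f=7

Answer: a=51 d=7 f=7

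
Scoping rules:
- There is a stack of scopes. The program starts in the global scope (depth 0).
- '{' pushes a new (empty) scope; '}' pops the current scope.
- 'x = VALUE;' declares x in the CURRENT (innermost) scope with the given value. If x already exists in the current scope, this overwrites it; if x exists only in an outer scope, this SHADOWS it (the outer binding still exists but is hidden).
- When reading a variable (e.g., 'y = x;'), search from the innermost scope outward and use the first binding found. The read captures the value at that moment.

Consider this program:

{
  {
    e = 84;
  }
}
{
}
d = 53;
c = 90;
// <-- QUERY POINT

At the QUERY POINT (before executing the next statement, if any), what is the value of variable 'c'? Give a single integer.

Step 1: enter scope (depth=1)
Step 2: enter scope (depth=2)
Step 3: declare e=84 at depth 2
Step 4: exit scope (depth=1)
Step 5: exit scope (depth=0)
Step 6: enter scope (depth=1)
Step 7: exit scope (depth=0)
Step 8: declare d=53 at depth 0
Step 9: declare c=90 at depth 0
Visible at query point: c=90 d=53

Answer: 90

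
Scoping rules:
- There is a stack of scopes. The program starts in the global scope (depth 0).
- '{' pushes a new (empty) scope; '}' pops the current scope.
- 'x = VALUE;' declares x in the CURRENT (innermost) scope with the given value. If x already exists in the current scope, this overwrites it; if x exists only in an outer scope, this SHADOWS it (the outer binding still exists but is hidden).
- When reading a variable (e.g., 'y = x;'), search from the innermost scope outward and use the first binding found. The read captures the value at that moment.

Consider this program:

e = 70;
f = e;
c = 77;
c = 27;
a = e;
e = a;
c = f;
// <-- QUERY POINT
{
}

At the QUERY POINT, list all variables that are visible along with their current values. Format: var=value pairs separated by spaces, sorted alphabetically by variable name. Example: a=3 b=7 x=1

Answer: a=70 c=70 e=70 f=70

Derivation:
Step 1: declare e=70 at depth 0
Step 2: declare f=(read e)=70 at depth 0
Step 3: declare c=77 at depth 0
Step 4: declare c=27 at depth 0
Step 5: declare a=(read e)=70 at depth 0
Step 6: declare e=(read a)=70 at depth 0
Step 7: declare c=(read f)=70 at depth 0
Visible at query point: a=70 c=70 e=70 f=70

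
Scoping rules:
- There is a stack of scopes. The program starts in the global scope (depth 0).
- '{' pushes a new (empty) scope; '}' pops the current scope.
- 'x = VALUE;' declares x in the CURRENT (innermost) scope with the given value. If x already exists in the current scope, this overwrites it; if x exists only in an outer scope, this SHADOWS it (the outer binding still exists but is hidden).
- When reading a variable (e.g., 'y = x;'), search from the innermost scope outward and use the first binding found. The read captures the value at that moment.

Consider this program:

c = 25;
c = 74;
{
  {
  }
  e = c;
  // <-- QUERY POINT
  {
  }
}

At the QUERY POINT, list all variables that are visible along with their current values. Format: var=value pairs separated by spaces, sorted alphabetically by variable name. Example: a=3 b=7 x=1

Step 1: declare c=25 at depth 0
Step 2: declare c=74 at depth 0
Step 3: enter scope (depth=1)
Step 4: enter scope (depth=2)
Step 5: exit scope (depth=1)
Step 6: declare e=(read c)=74 at depth 1
Visible at query point: c=74 e=74

Answer: c=74 e=74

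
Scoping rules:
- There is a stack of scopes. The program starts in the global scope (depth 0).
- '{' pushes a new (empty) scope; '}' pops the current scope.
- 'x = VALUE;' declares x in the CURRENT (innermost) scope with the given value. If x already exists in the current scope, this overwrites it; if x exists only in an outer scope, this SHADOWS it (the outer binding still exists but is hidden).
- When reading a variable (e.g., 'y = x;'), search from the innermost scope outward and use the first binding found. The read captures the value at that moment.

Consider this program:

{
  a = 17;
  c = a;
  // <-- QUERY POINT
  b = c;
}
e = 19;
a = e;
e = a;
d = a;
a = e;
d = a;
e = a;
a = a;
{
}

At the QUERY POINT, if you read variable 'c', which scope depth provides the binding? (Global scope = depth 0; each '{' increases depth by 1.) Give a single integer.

Answer: 1

Derivation:
Step 1: enter scope (depth=1)
Step 2: declare a=17 at depth 1
Step 3: declare c=(read a)=17 at depth 1
Visible at query point: a=17 c=17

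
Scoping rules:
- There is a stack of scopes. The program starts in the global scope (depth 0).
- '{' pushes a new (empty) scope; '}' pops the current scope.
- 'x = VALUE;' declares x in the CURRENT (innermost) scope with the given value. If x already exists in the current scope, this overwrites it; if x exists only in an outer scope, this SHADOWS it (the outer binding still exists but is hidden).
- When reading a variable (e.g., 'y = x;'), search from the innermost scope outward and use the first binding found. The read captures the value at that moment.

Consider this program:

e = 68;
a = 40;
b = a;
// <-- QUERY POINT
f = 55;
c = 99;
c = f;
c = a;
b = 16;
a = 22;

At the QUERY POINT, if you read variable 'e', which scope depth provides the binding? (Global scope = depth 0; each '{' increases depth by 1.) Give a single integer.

Answer: 0

Derivation:
Step 1: declare e=68 at depth 0
Step 2: declare a=40 at depth 0
Step 3: declare b=(read a)=40 at depth 0
Visible at query point: a=40 b=40 e=68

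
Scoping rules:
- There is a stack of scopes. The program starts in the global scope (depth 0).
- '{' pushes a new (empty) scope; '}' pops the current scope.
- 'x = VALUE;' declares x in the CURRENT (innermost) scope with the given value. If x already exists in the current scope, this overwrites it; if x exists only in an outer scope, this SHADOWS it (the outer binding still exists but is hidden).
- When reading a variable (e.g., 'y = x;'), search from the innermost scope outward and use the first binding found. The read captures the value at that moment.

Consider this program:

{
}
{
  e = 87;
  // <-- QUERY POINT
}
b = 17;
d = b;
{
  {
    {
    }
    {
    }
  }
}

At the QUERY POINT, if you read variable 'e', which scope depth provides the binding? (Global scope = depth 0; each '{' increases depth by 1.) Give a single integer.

Step 1: enter scope (depth=1)
Step 2: exit scope (depth=0)
Step 3: enter scope (depth=1)
Step 4: declare e=87 at depth 1
Visible at query point: e=87

Answer: 1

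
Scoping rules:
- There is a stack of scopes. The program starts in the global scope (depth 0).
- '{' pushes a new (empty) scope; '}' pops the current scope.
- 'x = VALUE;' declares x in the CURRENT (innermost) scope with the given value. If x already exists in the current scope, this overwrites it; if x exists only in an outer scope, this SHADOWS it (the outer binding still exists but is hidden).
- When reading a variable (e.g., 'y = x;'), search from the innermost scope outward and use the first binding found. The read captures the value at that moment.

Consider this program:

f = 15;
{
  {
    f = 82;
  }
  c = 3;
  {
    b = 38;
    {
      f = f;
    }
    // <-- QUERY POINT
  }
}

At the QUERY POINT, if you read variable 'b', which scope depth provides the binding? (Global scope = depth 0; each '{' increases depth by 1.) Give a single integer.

Answer: 2

Derivation:
Step 1: declare f=15 at depth 0
Step 2: enter scope (depth=1)
Step 3: enter scope (depth=2)
Step 4: declare f=82 at depth 2
Step 5: exit scope (depth=1)
Step 6: declare c=3 at depth 1
Step 7: enter scope (depth=2)
Step 8: declare b=38 at depth 2
Step 9: enter scope (depth=3)
Step 10: declare f=(read f)=15 at depth 3
Step 11: exit scope (depth=2)
Visible at query point: b=38 c=3 f=15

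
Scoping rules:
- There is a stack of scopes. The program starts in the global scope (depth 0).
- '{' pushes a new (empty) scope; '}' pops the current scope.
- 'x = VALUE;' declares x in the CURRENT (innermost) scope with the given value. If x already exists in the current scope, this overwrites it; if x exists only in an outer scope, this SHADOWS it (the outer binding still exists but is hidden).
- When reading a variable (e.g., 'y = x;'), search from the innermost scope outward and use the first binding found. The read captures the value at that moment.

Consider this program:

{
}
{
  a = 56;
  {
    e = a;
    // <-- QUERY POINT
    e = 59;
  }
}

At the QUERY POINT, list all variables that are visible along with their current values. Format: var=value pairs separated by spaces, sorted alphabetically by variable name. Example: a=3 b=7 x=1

Step 1: enter scope (depth=1)
Step 2: exit scope (depth=0)
Step 3: enter scope (depth=1)
Step 4: declare a=56 at depth 1
Step 5: enter scope (depth=2)
Step 6: declare e=(read a)=56 at depth 2
Visible at query point: a=56 e=56

Answer: a=56 e=56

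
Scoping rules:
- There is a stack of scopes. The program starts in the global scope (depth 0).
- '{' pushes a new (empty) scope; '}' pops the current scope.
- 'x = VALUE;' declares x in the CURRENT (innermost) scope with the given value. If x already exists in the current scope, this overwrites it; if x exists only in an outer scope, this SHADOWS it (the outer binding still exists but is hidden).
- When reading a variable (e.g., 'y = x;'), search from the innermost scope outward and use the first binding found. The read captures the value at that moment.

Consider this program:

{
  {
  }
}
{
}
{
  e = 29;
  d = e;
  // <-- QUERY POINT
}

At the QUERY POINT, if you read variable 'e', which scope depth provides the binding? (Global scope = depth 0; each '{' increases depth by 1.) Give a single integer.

Answer: 1

Derivation:
Step 1: enter scope (depth=1)
Step 2: enter scope (depth=2)
Step 3: exit scope (depth=1)
Step 4: exit scope (depth=0)
Step 5: enter scope (depth=1)
Step 6: exit scope (depth=0)
Step 7: enter scope (depth=1)
Step 8: declare e=29 at depth 1
Step 9: declare d=(read e)=29 at depth 1
Visible at query point: d=29 e=29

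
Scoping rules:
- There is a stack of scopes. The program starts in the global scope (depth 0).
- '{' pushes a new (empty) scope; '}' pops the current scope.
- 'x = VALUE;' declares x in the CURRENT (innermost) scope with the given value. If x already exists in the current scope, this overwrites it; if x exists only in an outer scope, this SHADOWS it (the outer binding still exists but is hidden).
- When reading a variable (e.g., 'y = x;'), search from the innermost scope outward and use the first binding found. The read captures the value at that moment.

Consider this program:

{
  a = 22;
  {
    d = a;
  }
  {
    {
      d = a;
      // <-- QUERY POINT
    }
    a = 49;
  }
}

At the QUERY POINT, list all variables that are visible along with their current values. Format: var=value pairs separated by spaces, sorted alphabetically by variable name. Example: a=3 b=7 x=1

Answer: a=22 d=22

Derivation:
Step 1: enter scope (depth=1)
Step 2: declare a=22 at depth 1
Step 3: enter scope (depth=2)
Step 4: declare d=(read a)=22 at depth 2
Step 5: exit scope (depth=1)
Step 6: enter scope (depth=2)
Step 7: enter scope (depth=3)
Step 8: declare d=(read a)=22 at depth 3
Visible at query point: a=22 d=22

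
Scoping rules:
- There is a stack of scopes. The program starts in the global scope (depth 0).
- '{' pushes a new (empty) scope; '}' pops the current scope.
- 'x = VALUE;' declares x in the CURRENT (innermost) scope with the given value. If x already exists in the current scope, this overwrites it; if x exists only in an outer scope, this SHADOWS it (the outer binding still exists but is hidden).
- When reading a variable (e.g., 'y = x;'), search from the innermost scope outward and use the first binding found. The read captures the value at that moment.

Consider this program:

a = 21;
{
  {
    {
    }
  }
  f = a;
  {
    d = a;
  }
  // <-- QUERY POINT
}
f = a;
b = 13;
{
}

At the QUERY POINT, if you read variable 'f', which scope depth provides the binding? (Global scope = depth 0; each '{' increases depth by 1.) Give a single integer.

Step 1: declare a=21 at depth 0
Step 2: enter scope (depth=1)
Step 3: enter scope (depth=2)
Step 4: enter scope (depth=3)
Step 5: exit scope (depth=2)
Step 6: exit scope (depth=1)
Step 7: declare f=(read a)=21 at depth 1
Step 8: enter scope (depth=2)
Step 9: declare d=(read a)=21 at depth 2
Step 10: exit scope (depth=1)
Visible at query point: a=21 f=21

Answer: 1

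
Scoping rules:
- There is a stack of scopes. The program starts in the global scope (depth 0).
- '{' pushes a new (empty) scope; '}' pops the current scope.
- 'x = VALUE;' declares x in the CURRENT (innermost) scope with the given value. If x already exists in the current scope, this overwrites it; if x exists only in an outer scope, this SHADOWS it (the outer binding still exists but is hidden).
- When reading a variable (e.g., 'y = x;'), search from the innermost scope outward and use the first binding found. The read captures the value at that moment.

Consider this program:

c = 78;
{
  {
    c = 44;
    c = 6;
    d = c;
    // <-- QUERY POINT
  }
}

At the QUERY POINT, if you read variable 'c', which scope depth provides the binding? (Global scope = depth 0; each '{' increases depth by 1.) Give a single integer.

Step 1: declare c=78 at depth 0
Step 2: enter scope (depth=1)
Step 3: enter scope (depth=2)
Step 4: declare c=44 at depth 2
Step 5: declare c=6 at depth 2
Step 6: declare d=(read c)=6 at depth 2
Visible at query point: c=6 d=6

Answer: 2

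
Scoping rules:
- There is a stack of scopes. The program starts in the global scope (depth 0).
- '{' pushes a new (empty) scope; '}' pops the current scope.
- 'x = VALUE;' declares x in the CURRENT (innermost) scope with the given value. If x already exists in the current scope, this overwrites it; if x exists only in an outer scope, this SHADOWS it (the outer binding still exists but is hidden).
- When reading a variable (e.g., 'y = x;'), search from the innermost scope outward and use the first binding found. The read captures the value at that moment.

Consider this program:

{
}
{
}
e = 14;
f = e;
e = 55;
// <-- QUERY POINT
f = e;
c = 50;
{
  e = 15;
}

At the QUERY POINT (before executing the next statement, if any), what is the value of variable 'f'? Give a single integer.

Answer: 14

Derivation:
Step 1: enter scope (depth=1)
Step 2: exit scope (depth=0)
Step 3: enter scope (depth=1)
Step 4: exit scope (depth=0)
Step 5: declare e=14 at depth 0
Step 6: declare f=(read e)=14 at depth 0
Step 7: declare e=55 at depth 0
Visible at query point: e=55 f=14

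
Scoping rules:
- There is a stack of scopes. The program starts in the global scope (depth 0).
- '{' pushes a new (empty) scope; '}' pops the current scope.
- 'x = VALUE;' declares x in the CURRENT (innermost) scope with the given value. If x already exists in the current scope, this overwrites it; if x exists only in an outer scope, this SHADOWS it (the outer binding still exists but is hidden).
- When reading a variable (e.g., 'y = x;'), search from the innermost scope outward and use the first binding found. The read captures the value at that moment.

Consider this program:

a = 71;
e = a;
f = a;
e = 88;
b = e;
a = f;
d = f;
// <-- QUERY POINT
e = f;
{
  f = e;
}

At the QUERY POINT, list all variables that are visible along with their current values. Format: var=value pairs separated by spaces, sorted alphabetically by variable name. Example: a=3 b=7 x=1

Answer: a=71 b=88 d=71 e=88 f=71

Derivation:
Step 1: declare a=71 at depth 0
Step 2: declare e=(read a)=71 at depth 0
Step 3: declare f=(read a)=71 at depth 0
Step 4: declare e=88 at depth 0
Step 5: declare b=(read e)=88 at depth 0
Step 6: declare a=(read f)=71 at depth 0
Step 7: declare d=(read f)=71 at depth 0
Visible at query point: a=71 b=88 d=71 e=88 f=71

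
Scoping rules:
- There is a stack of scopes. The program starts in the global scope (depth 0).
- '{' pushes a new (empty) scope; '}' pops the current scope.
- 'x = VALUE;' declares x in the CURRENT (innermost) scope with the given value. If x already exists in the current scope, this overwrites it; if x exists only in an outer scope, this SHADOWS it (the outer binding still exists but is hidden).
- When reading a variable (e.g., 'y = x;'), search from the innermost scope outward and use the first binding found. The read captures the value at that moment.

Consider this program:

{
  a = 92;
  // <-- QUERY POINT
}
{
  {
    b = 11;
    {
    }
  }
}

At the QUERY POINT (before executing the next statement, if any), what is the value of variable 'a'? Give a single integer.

Step 1: enter scope (depth=1)
Step 2: declare a=92 at depth 1
Visible at query point: a=92

Answer: 92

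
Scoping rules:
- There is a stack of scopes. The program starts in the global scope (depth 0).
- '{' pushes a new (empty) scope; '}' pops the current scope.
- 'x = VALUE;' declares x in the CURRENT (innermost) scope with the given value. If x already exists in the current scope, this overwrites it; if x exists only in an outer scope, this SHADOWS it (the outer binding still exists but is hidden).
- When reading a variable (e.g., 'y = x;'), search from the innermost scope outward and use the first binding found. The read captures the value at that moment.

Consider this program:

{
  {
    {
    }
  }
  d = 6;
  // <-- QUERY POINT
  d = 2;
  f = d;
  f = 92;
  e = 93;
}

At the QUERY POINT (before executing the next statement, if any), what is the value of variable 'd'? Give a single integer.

Answer: 6

Derivation:
Step 1: enter scope (depth=1)
Step 2: enter scope (depth=2)
Step 3: enter scope (depth=3)
Step 4: exit scope (depth=2)
Step 5: exit scope (depth=1)
Step 6: declare d=6 at depth 1
Visible at query point: d=6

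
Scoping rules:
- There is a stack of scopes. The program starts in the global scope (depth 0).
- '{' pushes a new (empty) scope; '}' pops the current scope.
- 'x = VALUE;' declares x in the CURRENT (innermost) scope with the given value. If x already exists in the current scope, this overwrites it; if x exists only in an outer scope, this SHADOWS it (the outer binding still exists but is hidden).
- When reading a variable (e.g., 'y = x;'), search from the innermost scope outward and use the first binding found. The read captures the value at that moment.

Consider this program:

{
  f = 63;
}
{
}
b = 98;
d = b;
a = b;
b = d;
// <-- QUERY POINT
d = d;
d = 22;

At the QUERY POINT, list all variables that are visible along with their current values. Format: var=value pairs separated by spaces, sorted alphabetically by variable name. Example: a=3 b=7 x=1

Step 1: enter scope (depth=1)
Step 2: declare f=63 at depth 1
Step 3: exit scope (depth=0)
Step 4: enter scope (depth=1)
Step 5: exit scope (depth=0)
Step 6: declare b=98 at depth 0
Step 7: declare d=(read b)=98 at depth 0
Step 8: declare a=(read b)=98 at depth 0
Step 9: declare b=(read d)=98 at depth 0
Visible at query point: a=98 b=98 d=98

Answer: a=98 b=98 d=98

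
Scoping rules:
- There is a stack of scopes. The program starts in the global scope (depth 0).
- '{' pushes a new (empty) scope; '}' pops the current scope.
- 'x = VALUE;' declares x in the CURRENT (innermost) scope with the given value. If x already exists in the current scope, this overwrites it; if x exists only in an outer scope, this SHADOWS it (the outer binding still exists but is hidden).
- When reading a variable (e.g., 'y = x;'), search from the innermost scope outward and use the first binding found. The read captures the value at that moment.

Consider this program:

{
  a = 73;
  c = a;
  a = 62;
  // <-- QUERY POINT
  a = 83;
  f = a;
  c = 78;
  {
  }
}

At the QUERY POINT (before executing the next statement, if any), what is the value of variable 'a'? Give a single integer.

Step 1: enter scope (depth=1)
Step 2: declare a=73 at depth 1
Step 3: declare c=(read a)=73 at depth 1
Step 4: declare a=62 at depth 1
Visible at query point: a=62 c=73

Answer: 62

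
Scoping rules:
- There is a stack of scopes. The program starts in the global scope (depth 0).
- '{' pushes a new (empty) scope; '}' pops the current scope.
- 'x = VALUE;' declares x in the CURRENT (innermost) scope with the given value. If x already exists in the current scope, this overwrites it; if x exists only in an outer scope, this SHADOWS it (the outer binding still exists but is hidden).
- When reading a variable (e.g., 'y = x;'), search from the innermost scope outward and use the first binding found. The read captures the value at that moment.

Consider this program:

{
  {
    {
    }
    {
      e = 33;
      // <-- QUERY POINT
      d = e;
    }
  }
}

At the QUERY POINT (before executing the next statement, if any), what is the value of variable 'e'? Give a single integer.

Answer: 33

Derivation:
Step 1: enter scope (depth=1)
Step 2: enter scope (depth=2)
Step 3: enter scope (depth=3)
Step 4: exit scope (depth=2)
Step 5: enter scope (depth=3)
Step 6: declare e=33 at depth 3
Visible at query point: e=33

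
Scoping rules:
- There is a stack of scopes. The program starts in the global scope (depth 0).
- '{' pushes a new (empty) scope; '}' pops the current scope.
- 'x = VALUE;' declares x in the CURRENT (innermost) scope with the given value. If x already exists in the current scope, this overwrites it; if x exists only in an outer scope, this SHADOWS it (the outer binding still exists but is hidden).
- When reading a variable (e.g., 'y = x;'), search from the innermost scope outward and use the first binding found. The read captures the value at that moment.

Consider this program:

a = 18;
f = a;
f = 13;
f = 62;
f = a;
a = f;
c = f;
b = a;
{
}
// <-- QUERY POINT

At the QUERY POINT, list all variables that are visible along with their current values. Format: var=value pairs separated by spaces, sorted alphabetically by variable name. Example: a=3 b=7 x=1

Step 1: declare a=18 at depth 0
Step 2: declare f=(read a)=18 at depth 0
Step 3: declare f=13 at depth 0
Step 4: declare f=62 at depth 0
Step 5: declare f=(read a)=18 at depth 0
Step 6: declare a=(read f)=18 at depth 0
Step 7: declare c=(read f)=18 at depth 0
Step 8: declare b=(read a)=18 at depth 0
Step 9: enter scope (depth=1)
Step 10: exit scope (depth=0)
Visible at query point: a=18 b=18 c=18 f=18

Answer: a=18 b=18 c=18 f=18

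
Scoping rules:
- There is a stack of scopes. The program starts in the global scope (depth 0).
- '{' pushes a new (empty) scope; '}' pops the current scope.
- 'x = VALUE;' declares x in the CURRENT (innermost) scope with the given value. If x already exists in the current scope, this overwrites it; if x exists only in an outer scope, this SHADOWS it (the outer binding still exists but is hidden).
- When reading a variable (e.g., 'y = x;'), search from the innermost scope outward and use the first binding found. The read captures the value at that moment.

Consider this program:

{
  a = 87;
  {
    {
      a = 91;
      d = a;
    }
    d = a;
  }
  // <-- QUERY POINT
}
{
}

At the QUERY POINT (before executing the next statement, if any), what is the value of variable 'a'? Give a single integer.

Answer: 87

Derivation:
Step 1: enter scope (depth=1)
Step 2: declare a=87 at depth 1
Step 3: enter scope (depth=2)
Step 4: enter scope (depth=3)
Step 5: declare a=91 at depth 3
Step 6: declare d=(read a)=91 at depth 3
Step 7: exit scope (depth=2)
Step 8: declare d=(read a)=87 at depth 2
Step 9: exit scope (depth=1)
Visible at query point: a=87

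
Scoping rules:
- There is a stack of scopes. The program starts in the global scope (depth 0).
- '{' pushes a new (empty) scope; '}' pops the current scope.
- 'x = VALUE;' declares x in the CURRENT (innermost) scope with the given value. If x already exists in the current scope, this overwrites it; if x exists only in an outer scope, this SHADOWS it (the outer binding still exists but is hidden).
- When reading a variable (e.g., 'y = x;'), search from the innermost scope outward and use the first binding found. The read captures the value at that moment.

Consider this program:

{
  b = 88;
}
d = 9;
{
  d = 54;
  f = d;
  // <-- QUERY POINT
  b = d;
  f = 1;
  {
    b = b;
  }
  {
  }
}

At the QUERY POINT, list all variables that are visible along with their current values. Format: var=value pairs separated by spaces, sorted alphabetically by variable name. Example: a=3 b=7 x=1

Answer: d=54 f=54

Derivation:
Step 1: enter scope (depth=1)
Step 2: declare b=88 at depth 1
Step 3: exit scope (depth=0)
Step 4: declare d=9 at depth 0
Step 5: enter scope (depth=1)
Step 6: declare d=54 at depth 1
Step 7: declare f=(read d)=54 at depth 1
Visible at query point: d=54 f=54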